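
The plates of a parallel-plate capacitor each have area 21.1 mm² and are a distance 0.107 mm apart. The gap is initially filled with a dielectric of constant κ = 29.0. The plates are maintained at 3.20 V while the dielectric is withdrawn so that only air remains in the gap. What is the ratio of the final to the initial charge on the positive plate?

Q₂/Q₁ ≈ 0.0345

Battery connected ⇒ V is held fixed.
C₂ = 0.0345 C₁ and Q = CV, so Q₂/Q₁ = C₂/C₁ = 0.0345.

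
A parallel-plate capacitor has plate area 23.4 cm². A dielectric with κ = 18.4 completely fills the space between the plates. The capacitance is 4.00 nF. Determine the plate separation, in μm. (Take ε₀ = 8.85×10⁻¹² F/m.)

95.3 μm

A = 23.4 cm² = 2.34×10⁻³ m².
d = κε₀A/C = 18.4 × 8.85×10⁻¹² × 2.34×10⁻³ / 4.00×10⁻⁹ = 9.53×10⁻⁵ m.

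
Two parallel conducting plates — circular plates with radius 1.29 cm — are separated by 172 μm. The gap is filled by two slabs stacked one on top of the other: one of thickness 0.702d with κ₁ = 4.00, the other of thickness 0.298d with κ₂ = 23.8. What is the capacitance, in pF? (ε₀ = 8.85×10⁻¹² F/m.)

A = π(1.29 cm)² = 5.23×10⁻⁴ m².
Stacked slabs ⇒ two capacitors in series, each with the full plate area.
C₁ = κ₁ε₀A/d₁ = 4.00 × 8.85×10⁻¹² × 5.23×10⁻⁴ / 1.21×10⁻⁴ = 1.53×10⁻¹⁰ F.
C₂ = κ₂ε₀A/d₂ = 23.8 × 8.85×10⁻¹² × 5.23×10⁻⁴ / 5.13×10⁻⁵ = 2.15×10⁻⁹ F.
C = (1/C₁ + 1/C₂)⁻¹ = 1.43×10⁻¹⁰ F.

C ≈ 143 pF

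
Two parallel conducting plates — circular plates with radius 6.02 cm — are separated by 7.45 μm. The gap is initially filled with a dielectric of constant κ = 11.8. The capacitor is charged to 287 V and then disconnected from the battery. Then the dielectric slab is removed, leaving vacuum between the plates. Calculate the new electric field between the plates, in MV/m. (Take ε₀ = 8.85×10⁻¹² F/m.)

A = π(6.02 cm)² = 1.14×10⁻² m².
Initially C₁ = κε₀A/d = 11.8 × 8.85×10⁻¹² × 1.14×10⁻² / 7.45×10⁻⁶ = 1.60×10⁻⁷ F.
E₁ = 3.85×10⁷ V/m.
Isolated ⇒ Q is held fixed. V₂ = Q/C₂ = V₁/0.0847; E = V/d, so E₂/E₁ = (V₂/V₁)(d₁/d₂) = 11.8.
E₂ = 11.8 × 3.85×10⁷ = 4.55×10⁸ V/m.

E ≈ 455 MV/m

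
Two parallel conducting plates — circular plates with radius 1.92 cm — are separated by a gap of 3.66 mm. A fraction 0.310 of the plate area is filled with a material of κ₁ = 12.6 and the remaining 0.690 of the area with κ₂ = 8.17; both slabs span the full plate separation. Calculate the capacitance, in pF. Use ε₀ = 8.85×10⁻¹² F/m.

C ≈ 26.7 pF

A = π(1.92 cm)² = 1.16×10⁻³ m².
Side-by-side slabs ⇒ two capacitors in parallel, each spanning the full gap.
C₁ = κ₁ε₀A₁/d = 12.6 × 8.85×10⁻¹² × 3.59×10⁻⁴ / 3.66×10⁻³ = 1.09×10⁻¹¹ F.
C₂ = κ₂ε₀A₂/d = 8.17 × 8.85×10⁻¹² × 7.99×10⁻⁴ / 3.66×10⁻³ = 1.58×10⁻¹¹ F.
C = C₁ + C₂ = 2.67×10⁻¹¹ F.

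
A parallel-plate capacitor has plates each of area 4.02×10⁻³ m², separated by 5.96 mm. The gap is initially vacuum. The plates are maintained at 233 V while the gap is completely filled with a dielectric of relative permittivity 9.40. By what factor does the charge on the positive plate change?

Q₂/Q₁ ≈ 9.40

Battery connected ⇒ V is held fixed.
C₂ = 9.40 C₁ and Q = CV, so Q₂/Q₁ = C₂/C₁ = 9.40.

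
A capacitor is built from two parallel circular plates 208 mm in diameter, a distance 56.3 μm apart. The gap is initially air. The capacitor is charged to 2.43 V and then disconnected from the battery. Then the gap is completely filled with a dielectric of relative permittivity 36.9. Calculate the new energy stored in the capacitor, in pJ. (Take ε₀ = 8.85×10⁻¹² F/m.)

A = π(208/2 mm)² = 3.40×10⁻² m².
Initially C₁ = ε₀A/d = 8.85×10⁻¹² × 3.40×10⁻² / 5.63×10⁻⁵ = 5.34×10⁻⁹ F.
U₁ = 1.58×10⁻⁸ J.
Isolated ⇒ Q is held fixed. C₂ = 36.9 C₁ and U = Q²/(2C), so U₂/U₁ = C₁/C₂ = 0.0271.
U₂ = 0.0271 × 1.58×10⁻⁸ = 4.27×10⁻¹⁰ J.

427 pJ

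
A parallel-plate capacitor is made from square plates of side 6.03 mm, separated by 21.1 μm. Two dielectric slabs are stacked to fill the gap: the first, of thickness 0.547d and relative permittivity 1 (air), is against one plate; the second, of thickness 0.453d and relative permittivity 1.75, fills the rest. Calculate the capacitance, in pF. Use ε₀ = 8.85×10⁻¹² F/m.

A = (6.03 mm)² = 3.64×10⁻⁵ m².
Stacked slabs ⇒ two capacitors in series, each with the full plate area.
C₁ = κ₁ε₀A/d₁ = 1.00 × 8.85×10⁻¹² × 3.64×10⁻⁵ / 1.15×10⁻⁵ = 2.79×10⁻¹¹ F.
C₂ = κ₂ε₀A/d₂ = 1.75 × 8.85×10⁻¹² × 3.64×10⁻⁵ / 9.56×10⁻⁶ = 5.89×10⁻¹¹ F.
C = (1/C₁ + 1/C₂)⁻¹ = 1.89×10⁻¹¹ F.

18.9 pF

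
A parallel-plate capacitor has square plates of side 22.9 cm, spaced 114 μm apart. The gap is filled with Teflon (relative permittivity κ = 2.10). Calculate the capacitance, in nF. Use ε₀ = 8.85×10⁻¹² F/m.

8.55 nF

A = (22.9 cm)² = 5.24×10⁻² m².
C = κε₀A/d = 2.10 × 8.85×10⁻¹² × 5.24×10⁻² / 1.14×10⁻⁴ = 8.55×10⁻⁹ F.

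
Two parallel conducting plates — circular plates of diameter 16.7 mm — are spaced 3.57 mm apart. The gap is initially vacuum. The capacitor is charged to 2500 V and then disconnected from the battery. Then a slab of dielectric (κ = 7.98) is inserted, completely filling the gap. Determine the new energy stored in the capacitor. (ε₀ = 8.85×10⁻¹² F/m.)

U ≈ 213 nJ

A = π(16.7/2 mm)² = 2.19×10⁻⁴ m².
Initially C₁ = ε₀A/d = 8.85×10⁻¹² × 2.19×10⁻⁴ / 3.57×10⁻³ = 5.43×10⁻¹³ F.
U₁ = 1.70×10⁻⁶ J.
Isolated ⇒ Q is held fixed. C₂ = 7.98 C₁ and U = Q²/(2C), so U₂/U₁ = C₁/C₂ = 0.125.
U₂ = 0.125 × 1.70×10⁻⁶ = 2.13×10⁻⁷ J.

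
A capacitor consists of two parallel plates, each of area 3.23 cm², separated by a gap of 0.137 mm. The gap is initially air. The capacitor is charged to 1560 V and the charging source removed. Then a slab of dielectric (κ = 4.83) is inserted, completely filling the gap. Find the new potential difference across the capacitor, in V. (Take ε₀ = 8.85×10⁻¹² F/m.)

A = 3.23 cm² = 3.23×10⁻⁴ m².
Initially C₁ = ε₀A/d = 8.85×10⁻¹² × 3.23×10⁻⁴ / 1.37×10⁻⁴ = 2.09×10⁻¹¹ F.
V₁ = 1.56×10³ V.
Isolated ⇒ Q is held fixed. C₂ = 4.83 C₁ and V = Q/C, so V₂/V₁ = C₁/C₂ = 0.207.
V₂ = 0.207 × 1.56×10³ = 3.23×10² V.

323 V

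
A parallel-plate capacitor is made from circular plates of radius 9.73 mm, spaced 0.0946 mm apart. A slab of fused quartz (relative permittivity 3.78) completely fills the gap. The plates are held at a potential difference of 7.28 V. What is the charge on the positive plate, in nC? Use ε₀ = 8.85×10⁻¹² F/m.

A = π(9.73 mm)² = 2.97×10⁻⁴ m².
C = κε₀A/d = 3.78 × 8.85×10⁻¹² × 2.97×10⁻⁴ / 9.46×10⁻⁵ = 1.05×10⁻¹⁰ F.
Q = CV = 1.05×10⁻¹⁰ × 7.28 = 7.66×10⁻¹⁰ C.

0.766 nC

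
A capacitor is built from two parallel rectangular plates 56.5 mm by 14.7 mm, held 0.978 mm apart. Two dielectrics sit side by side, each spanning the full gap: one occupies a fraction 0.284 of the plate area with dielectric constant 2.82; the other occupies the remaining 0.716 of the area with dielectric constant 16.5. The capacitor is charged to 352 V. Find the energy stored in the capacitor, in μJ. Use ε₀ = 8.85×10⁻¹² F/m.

A = 56.5 × 14.7 mm² = 8.31×10⁻⁴ m².
Side-by-side slabs ⇒ two capacitors in parallel, each spanning the full gap.
C₁ = κ₁ε₀A₁/d = 2.82 × 8.85×10⁻¹² × 2.36×10⁻⁴ / 9.78×10⁻⁴ = 6.02×10⁻¹² F.
C₂ = κ₂ε₀A₂/d = 16.5 × 8.85×10⁻¹² × 5.95×10⁻⁴ / 9.78×10⁻⁴ = 8.88×10⁻¹¹ F.
C = C₁ + C₂ = 9.48×10⁻¹¹ F.
U = ½CV² = ½ × 9.48×10⁻¹¹ × (352)² = 5.87×10⁻⁶ J.

5.87 μJ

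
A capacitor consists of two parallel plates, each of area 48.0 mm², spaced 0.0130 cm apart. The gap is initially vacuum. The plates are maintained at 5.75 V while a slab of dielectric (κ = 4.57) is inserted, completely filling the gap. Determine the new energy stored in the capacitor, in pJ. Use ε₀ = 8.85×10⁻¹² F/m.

247 pJ

A = 48.0 mm² = 4.80×10⁻⁵ m².
Initially C₁ = ε₀A/d = 8.85×10⁻¹² × 4.80×10⁻⁵ / 1.30×10⁻⁴ = 3.27×10⁻¹² F.
U₁ = 5.40×10⁻¹¹ J.
Battery connected ⇒ V is held fixed. C₂ = 4.57 C₁ and U = ½CV², so U₂/U₁ = C₂/C₁ = 4.57.
U₂ = 4.57 × 5.40×10⁻¹¹ = 2.47×10⁻¹⁰ J.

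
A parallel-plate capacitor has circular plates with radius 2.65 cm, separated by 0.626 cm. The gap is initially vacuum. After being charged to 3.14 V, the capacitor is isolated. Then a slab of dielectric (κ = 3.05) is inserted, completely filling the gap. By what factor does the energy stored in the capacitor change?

0.328

Isolated ⇒ Q is held fixed.
C₂ = 3.05 C₁ and U = Q²/(2C), so U₂/U₁ = C₁/C₂ = 0.328.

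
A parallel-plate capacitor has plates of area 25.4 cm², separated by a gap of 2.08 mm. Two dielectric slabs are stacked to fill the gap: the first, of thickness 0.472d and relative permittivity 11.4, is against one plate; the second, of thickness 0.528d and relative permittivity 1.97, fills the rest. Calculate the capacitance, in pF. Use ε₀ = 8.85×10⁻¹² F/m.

A = 25.4 cm² = 2.54×10⁻³ m².
Stacked slabs ⇒ two capacitors in series, each with the full plate area.
C₁ = κ₁ε₀A/d₁ = 11.4 × 8.85×10⁻¹² × 2.54×10⁻³ / 9.82×10⁻⁴ = 2.61×10⁻¹⁰ F.
C₂ = κ₂ε₀A/d₂ = 1.97 × 8.85×10⁻¹² × 2.54×10⁻³ / 1.10×10⁻³ = 4.03×10⁻¹¹ F.
C = (1/C₁ + 1/C₂)⁻¹ = 3.49×10⁻¹¹ F.

34.9 pF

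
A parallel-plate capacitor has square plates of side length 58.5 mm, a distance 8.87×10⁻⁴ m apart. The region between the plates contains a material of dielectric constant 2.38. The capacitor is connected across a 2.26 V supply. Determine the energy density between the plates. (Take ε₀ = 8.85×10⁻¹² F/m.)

68.4 μJ/m³

E = V/d = 2.26 / 8.87×10⁻⁴ = 2.55×10³ V/m.
u = ½κε₀E² = ½ × 2.38 × 8.85×10⁻¹² × (2.55×10³)² = 6.84×10⁻⁵ J/m³.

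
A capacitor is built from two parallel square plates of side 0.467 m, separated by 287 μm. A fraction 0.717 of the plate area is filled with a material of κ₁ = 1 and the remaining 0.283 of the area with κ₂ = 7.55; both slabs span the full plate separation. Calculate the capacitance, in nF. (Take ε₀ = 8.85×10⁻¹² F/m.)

C ≈ 19.2 nF

A = (0.467 m)² = 0.218 m².
Side-by-side slabs ⇒ two capacitors in parallel, each spanning the full gap.
C₁ = κ₁ε₀A₁/d = 1.00 × 8.85×10⁻¹² × 0.156 / 2.87×10⁻⁴ = 4.82×10⁻⁹ F.
C₂ = κ₂ε₀A₂/d = 7.55 × 8.85×10⁻¹² × 6.17×10⁻² / 2.87×10⁻⁴ = 1.44×10⁻⁸ F.
C = C₁ + C₂ = 1.92×10⁻⁸ F.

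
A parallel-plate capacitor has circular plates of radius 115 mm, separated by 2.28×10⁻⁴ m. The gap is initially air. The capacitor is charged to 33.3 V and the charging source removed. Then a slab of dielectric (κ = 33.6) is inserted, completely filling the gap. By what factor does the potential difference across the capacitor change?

V₂/V₁ ≈ 0.0298

Isolated ⇒ Q is held fixed.
C₂ = 33.6 C₁ and V = Q/C, so V₂/V₁ = C₁/C₂ = 0.0298.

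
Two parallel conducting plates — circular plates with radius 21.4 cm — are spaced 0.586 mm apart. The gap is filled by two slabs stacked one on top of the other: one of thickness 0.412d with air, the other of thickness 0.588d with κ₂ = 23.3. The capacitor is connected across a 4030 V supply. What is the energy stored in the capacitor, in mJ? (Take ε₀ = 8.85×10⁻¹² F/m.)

A = π(21.4 cm)² = 0.144 m².
Stacked slabs ⇒ two capacitors in series, each with the full plate area.
C₁ = κ₁ε₀A/d₁ = 1.00 × 8.85×10⁻¹² × 0.144 / 2.41×10⁻⁴ = 5.27×10⁻⁹ F.
C₂ = κ₂ε₀A/d₂ = 23.3 × 8.85×10⁻¹² × 0.144 / 3.45×10⁻⁴ = 8.61×10⁻⁸ F.
C = (1/C₁ + 1/C₂)⁻¹ = 4.97×10⁻⁹ F.
U = ½CV² = ½ × 4.97×10⁻⁹ × (4030)² = 4.04×10⁻² J.

U ≈ 40.4 mJ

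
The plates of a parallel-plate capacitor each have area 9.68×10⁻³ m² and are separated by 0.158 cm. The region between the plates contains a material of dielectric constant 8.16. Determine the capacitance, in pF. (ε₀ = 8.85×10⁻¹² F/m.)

C ≈ 442 pF

C = κε₀A/d = 8.16 × 8.85×10⁻¹² × 9.68×10⁻³ / 1.58×10⁻³ = 4.42×10⁻¹⁰ F.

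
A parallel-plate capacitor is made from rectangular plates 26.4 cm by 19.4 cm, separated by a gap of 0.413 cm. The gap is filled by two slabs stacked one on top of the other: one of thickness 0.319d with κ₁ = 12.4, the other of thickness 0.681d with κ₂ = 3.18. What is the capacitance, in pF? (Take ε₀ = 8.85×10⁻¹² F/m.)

A = 26.4 × 19.4 cm² = 5.12×10⁻² m².
Stacked slabs ⇒ two capacitors in series, each with the full plate area.
C₁ = κ₁ε₀A/d₁ = 12.4 × 8.85×10⁻¹² × 5.12×10⁻² / 1.32×10⁻³ = 4.27×10⁻⁹ F.
C₂ = κ₂ε₀A/d₂ = 3.18 × 8.85×10⁻¹² × 5.12×10⁻² / 2.81×10⁻³ = 5.12×10⁻¹⁰ F.
C = (1/C₁ + 1/C₂)⁻¹ = 4.58×10⁻¹⁰ F.

458 pF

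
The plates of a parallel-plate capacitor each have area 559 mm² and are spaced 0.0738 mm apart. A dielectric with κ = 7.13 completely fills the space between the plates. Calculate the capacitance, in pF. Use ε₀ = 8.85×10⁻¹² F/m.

478 pF

A = 559 mm² = 5.59×10⁻⁴ m².
C = κε₀A/d = 7.13 × 8.85×10⁻¹² × 5.59×10⁻⁴ / 7.38×10⁻⁵ = 4.78×10⁻¹⁰ F.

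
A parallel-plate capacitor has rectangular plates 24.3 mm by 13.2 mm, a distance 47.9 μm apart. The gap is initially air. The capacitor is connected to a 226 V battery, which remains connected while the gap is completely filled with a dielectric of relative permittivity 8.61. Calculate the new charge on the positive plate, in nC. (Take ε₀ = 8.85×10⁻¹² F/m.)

A = 24.3 × 13.2 mm² = 3.21×10⁻⁴ m².
Initially C₁ = ε₀A/d = 8.85×10⁻¹² × 3.21×10⁻⁴ / 4.79×10⁻⁵ = 5.93×10⁻¹¹ F.
Q₁ = 1.34×10⁻⁸ C.
Battery connected ⇒ V is held fixed. C₂ = 8.61 C₁ and Q = CV, so Q₂/Q₁ = C₂/C₁ = 8.61.
Q₂ = 8.61 × 1.34×10⁻⁸ = 1.15×10⁻⁷ C.

115 nC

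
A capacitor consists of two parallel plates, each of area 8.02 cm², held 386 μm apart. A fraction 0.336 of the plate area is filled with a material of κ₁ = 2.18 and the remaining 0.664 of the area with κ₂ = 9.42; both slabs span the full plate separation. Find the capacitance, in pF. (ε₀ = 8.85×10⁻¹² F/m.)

C ≈ 128 pF

A = 8.02 cm² = 8.02×10⁻⁴ m².
Side-by-side slabs ⇒ two capacitors in parallel, each spanning the full gap.
C₁ = κ₁ε₀A₁/d = 2.18 × 8.85×10⁻¹² × 2.69×10⁻⁴ / 3.86×10⁻⁴ = 1.35×10⁻¹¹ F.
C₂ = κ₂ε₀A₂/d = 9.42 × 8.85×10⁻¹² × 5.33×10⁻⁴ / 3.86×10⁻⁴ = 1.15×10⁻¹⁰ F.
C = C₁ + C₂ = 1.28×10⁻¹⁰ F.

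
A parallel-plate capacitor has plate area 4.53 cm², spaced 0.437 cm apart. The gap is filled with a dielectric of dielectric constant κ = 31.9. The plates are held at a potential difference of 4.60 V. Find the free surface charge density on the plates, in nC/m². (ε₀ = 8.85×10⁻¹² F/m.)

297 nC/m²

A = 4.53 cm² = 4.53×10⁻⁴ m².
C = κε₀A/d = 31.9 × 8.85×10⁻¹² × 4.53×10⁻⁴ / 4.37×10⁻³ = 2.93×10⁻¹¹ F.
σ = Q/A = CV/A = 2.93×10⁻¹¹ × 4.60 / 4.53×10⁻⁴ = 2.97×10⁻⁷ C/m².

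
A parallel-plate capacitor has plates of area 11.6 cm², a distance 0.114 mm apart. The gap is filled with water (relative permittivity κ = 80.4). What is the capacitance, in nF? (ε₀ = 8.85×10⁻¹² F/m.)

A = 11.6 cm² = 1.16×10⁻³ m².
C = κε₀A/d = 80.4 × 8.85×10⁻¹² × 1.16×10⁻³ / 1.14×10⁻⁴ = 7.24×10⁻⁹ F.

7.24 nF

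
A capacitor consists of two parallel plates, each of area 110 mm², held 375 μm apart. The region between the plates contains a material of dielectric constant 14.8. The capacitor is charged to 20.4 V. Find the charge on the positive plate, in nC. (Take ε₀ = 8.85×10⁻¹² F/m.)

0.784 nC

A = 110 mm² = 1.10×10⁻⁴ m².
C = κε₀A/d = 14.8 × 8.85×10⁻¹² × 1.10×10⁻⁴ / 3.75×10⁻⁴ = 3.84×10⁻¹¹ F.
Q = CV = 3.84×10⁻¹¹ × 20.4 = 7.84×10⁻¹⁰ C.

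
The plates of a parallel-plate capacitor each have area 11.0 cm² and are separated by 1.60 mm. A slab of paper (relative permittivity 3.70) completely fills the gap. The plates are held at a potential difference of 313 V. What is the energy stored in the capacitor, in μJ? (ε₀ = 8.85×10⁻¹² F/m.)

U ≈ 1.10 μJ

A = 11.0 cm² = 1.10×10⁻³ m².
C = κε₀A/d = 3.70 × 8.85×10⁻¹² × 1.10×10⁻³ / 1.60×10⁻³ = 2.25×10⁻¹¹ F.
U = ½CV² = ½ × 2.25×10⁻¹¹ × (313)² = 1.10×10⁻⁶ J.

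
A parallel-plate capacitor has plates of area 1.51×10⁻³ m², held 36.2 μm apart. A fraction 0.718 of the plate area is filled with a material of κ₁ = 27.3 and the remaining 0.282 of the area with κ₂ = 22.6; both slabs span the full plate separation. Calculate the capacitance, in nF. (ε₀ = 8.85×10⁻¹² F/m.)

Side-by-side slabs ⇒ two capacitors in parallel, each spanning the full gap.
C₁ = κ₁ε₀A₁/d = 27.3 × 8.85×10⁻¹² × 1.08×10⁻³ / 3.62×10⁻⁵ = 7.24×10⁻⁹ F.
C₂ = κ₂ε₀A₂/d = 22.6 × 8.85×10⁻¹² × 4.26×10⁻⁴ / 3.62×10⁻⁵ = 2.35×10⁻⁹ F.
C = C₁ + C₂ = 9.59×10⁻⁹ F.

C ≈ 9.59 nF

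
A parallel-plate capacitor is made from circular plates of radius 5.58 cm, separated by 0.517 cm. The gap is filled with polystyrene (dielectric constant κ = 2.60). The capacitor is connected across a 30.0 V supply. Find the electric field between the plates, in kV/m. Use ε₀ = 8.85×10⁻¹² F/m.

E = V/d = 30.0 / 5.17×10⁻³ = 5.80×10³ V/m.

E ≈ 5.80 kV/m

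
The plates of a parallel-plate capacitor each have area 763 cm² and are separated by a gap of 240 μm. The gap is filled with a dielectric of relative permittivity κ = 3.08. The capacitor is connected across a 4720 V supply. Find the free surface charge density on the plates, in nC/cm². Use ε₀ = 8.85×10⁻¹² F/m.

53.6 nC/cm²

A = 763 cm² = 7.63×10⁻² m².
C = κε₀A/d = 3.08 × 8.85×10⁻¹² × 7.63×10⁻² / 2.40×10⁻⁴ = 8.67×10⁻⁹ F.
σ = Q/A = CV/A = 8.67×10⁻⁹ × 4720 / 7.63×10⁻² = 5.36×10⁻⁴ C/m².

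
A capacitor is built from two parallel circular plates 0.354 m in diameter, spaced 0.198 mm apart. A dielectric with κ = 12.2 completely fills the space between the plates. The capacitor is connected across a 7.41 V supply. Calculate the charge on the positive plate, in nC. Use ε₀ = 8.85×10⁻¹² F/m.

A = π(0.354/2 m)² = 9.84×10⁻² m².
C = κε₀A/d = 12.2 × 8.85×10⁻¹² × 9.84×10⁻² / 1.98×10⁻⁴ = 5.37×10⁻⁸ F.
Q = CV = 5.37×10⁻⁸ × 7.41 = 3.98×10⁻⁷ C.

Q ≈ 398 nC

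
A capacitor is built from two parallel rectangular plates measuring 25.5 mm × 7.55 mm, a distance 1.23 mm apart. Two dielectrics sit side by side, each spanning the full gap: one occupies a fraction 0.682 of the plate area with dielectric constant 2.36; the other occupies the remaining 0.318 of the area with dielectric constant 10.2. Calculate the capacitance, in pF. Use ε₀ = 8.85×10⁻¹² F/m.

6.72 pF

A = 25.5 × 7.55 mm² = 1.93×10⁻⁴ m².
Side-by-side slabs ⇒ two capacitors in parallel, each spanning the full gap.
C₁ = κ₁ε₀A₁/d = 2.36 × 8.85×10⁻¹² × 1.31×10⁻⁴ / 1.23×10⁻³ = 2.23×10⁻¹² F.
C₂ = κ₂ε₀A₂/d = 10.2 × 8.85×10⁻¹² × 6.12×10⁻⁵ / 1.23×10⁻³ = 4.49×10⁻¹² F.
C = C₁ + C₂ = 6.72×10⁻¹² F.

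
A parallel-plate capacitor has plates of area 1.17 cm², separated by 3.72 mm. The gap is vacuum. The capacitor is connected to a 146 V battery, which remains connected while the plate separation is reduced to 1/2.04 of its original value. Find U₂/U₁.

U₂/U₁ ≈ 2.04

Battery connected ⇒ V is held fixed.
C₂ = 2.04 C₁ and U = ½CV², so U₂/U₁ = C₂/C₁ = 2.04.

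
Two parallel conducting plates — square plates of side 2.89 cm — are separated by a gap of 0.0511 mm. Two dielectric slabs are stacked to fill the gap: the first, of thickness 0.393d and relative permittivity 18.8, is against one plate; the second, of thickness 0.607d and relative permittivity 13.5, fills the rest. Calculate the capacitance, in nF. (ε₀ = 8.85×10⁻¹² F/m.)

C ≈ 2.20 nF

A = (2.89 cm)² = 8.35×10⁻⁴ m².
Stacked slabs ⇒ two capacitors in series, each with the full plate area.
C₁ = κ₁ε₀A/d₁ = 18.8 × 8.85×10⁻¹² × 8.35×10⁻⁴ / 2.01×10⁻⁵ = 6.92×10⁻⁹ F.
C₂ = κ₂ε₀A/d₂ = 13.5 × 8.85×10⁻¹² × 8.35×10⁻⁴ / 3.10×10⁻⁵ = 3.22×10⁻⁹ F.
C = (1/C₁ + 1/C₂)⁻¹ = 2.20×10⁻⁹ F.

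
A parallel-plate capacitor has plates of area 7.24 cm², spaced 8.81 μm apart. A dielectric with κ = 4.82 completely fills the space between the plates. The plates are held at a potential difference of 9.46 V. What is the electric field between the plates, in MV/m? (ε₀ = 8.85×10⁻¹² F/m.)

E = V/d = 9.46 / 8.81×10⁻⁶ = 1.07×10⁶ V/m.

E ≈ 1.07 MV/m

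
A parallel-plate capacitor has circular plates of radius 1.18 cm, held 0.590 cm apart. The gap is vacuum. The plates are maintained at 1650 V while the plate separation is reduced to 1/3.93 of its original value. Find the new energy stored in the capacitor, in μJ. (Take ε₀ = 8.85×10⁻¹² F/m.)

A = π(1.18 cm)² = 4.37×10⁻⁴ m².
Initially C₁ = ε₀A/d = 8.85×10⁻¹² × 4.37×10⁻⁴ / 5.90×10⁻³ = 6.56×10⁻¹³ F.
U₁ = 8.93×10⁻⁷ J.
Battery connected ⇒ V is held fixed. C₂ = 3.93 C₁ and U = ½CV², so U₂/U₁ = C₂/C₁ = 3.93.
U₂ = 3.93 × 8.93×10⁻⁷ = 3.51×10⁻⁶ J.

3.51 μJ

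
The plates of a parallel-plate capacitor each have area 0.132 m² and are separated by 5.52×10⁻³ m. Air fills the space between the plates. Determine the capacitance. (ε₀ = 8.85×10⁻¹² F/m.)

C = ε₀A/d = 8.85×10⁻¹² × 0.132 / 5.52×10⁻³ = 2.12×10⁻¹⁰ F.

212 pF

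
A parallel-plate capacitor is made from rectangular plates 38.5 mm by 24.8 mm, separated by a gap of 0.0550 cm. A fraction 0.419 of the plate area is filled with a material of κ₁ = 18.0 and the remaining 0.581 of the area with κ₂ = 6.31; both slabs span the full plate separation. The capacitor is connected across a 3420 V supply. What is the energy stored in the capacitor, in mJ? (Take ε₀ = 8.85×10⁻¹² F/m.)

A = 38.5 × 24.8 mm² = 9.55×10⁻⁴ m².
Side-by-side slabs ⇒ two capacitors in parallel, each spanning the full gap.
C₁ = κ₁ε₀A₁/d = 18.0 × 8.85×10⁻¹² × 4.00×10⁻⁴ / 5.50×10⁻⁴ = 1.16×10⁻¹⁰ F.
C₂ = κ₂ε₀A₂/d = 6.31 × 8.85×10⁻¹² × 5.55×10⁻⁴ / 5.50×10⁻⁴ = 5.63×10⁻¹¹ F.
C = C₁ + C₂ = 1.72×10⁻¹⁰ F.
U = ½CV² = ½ × 1.72×10⁻¹⁰ × (3420)² = 1.01×10⁻³ J.

U ≈ 1.01 mJ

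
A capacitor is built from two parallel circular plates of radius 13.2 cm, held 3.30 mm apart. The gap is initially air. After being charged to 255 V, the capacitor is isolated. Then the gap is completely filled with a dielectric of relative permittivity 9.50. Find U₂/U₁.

Isolated ⇒ Q is held fixed.
C₂ = 9.50 C₁ and U = Q²/(2C), so U₂/U₁ = C₁/C₂ = 0.105.

U₂/U₁ ≈ 0.105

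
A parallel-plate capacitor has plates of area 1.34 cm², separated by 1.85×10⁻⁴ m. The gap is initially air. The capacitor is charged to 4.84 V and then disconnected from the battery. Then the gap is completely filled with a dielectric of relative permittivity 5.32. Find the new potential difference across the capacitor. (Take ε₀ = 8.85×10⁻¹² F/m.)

V ≈ 0.910 V

A = 1.34 cm² = 1.34×10⁻⁴ m².
Initially C₁ = ε₀A/d = 8.85×10⁻¹² × 1.34×10⁻⁴ / 1.85×10⁻⁴ = 6.41×10⁻¹² F.
V₁ = 4.84 V.
Isolated ⇒ Q is held fixed. C₂ = 5.32 C₁ and V = Q/C, so V₂/V₁ = C₁/C₂ = 0.188.
V₂ = 0.188 × 4.84 = 0.910 V.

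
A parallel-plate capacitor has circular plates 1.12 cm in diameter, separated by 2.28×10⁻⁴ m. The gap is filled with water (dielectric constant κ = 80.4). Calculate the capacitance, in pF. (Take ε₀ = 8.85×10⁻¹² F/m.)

A = π(1.12/2 cm)² = 9.85×10⁻⁵ m².
C = κε₀A/d = 80.4 × 8.85×10⁻¹² × 9.85×10⁻⁵ / 2.28×10⁻⁴ = 3.07×10⁻¹⁰ F.

C ≈ 307 pF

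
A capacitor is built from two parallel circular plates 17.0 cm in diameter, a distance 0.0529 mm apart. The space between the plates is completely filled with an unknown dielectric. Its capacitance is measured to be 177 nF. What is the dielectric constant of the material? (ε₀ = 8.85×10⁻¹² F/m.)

46.6

A = π(17.0/2 cm)² = 2.27×10⁻² m².
κ = Cd/(ε₀A) = 1.77×10⁻⁷ × 5.29×10⁻⁵ / (8.85×10⁻¹² × 2.27×10⁻²) = 46.6.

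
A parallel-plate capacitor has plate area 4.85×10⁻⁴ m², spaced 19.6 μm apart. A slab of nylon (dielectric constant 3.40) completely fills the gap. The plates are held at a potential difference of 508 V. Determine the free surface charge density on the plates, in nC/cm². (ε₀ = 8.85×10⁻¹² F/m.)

78.0 nC/cm²

C = κε₀A/d = 3.40 × 8.85×10⁻¹² × 4.85×10⁻⁴ / 1.96×10⁻⁵ = 7.45×10⁻¹⁰ F.
σ = Q/A = CV/A = 7.45×10⁻¹⁰ × 508 / 4.85×10⁻⁴ = 7.80×10⁻⁴ C/m².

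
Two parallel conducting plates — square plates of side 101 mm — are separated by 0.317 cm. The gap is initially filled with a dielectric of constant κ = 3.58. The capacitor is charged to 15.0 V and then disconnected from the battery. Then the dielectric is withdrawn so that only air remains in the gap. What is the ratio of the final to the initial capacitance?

C = κε₀A/d scales with κ, so C₂/C₁ = 1/κ = 1/3.58 = 0.279.

0.279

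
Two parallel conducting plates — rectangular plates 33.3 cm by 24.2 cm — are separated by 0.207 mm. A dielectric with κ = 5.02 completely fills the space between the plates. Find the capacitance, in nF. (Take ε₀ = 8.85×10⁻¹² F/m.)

17.3 nF

A = 33.3 × 24.2 cm² = 8.06×10⁻² m².
C = κε₀A/d = 5.02 × 8.85×10⁻¹² × 8.06×10⁻² / 2.07×10⁻⁴ = 1.73×10⁻⁸ F.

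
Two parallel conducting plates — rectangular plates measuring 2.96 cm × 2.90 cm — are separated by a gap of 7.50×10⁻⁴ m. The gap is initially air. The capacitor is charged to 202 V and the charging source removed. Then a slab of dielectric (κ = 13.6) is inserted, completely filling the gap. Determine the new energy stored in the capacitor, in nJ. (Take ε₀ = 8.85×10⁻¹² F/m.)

U ≈ 15.2 nJ

A = 2.96 × 2.90 cm² = 8.58×10⁻⁴ m².
Initially C₁ = ε₀A/d = 8.85×10⁻¹² × 8.58×10⁻⁴ / 7.50×10⁻⁴ = 1.01×10⁻¹¹ F.
U₁ = 2.07×10⁻⁷ J.
Isolated ⇒ Q is held fixed. C₂ = 13.6 C₁ and U = Q²/(2C), so U₂/U₁ = C₁/C₂ = 0.0735.
U₂ = 0.0735 × 2.07×10⁻⁷ = 1.52×10⁻⁸ J.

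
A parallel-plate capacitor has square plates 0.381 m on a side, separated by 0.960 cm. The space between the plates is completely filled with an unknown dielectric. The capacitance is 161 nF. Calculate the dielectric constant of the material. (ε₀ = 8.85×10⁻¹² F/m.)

1203

A = (0.381 m)² = 0.145 m².
κ = Cd/(ε₀A) = 1.61×10⁻⁷ × 9.60×10⁻³ / (8.85×10⁻¹² × 0.145) = 1203.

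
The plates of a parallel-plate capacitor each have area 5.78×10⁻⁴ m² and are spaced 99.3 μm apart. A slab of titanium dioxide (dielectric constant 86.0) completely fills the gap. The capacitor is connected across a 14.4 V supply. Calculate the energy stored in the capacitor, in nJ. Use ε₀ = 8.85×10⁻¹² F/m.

459 nJ

C = κε₀A/d = 86.0 × 8.85×10⁻¹² × 5.78×10⁻⁴ / 9.93×10⁻⁵ = 4.43×10⁻⁹ F.
U = ½CV² = ½ × 4.43×10⁻⁹ × (14.4)² = 4.59×10⁻⁷ J.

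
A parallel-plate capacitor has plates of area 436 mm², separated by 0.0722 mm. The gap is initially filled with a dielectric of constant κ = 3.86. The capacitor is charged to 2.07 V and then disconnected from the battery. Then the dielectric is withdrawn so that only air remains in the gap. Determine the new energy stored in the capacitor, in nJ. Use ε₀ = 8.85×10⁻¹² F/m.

U ≈ 1.71 nJ

A = 436 mm² = 4.36×10⁻⁴ m².
Initially C₁ = κε₀A/d = 3.86 × 8.85×10⁻¹² × 4.36×10⁻⁴ / 7.22×10⁻⁵ = 2.06×10⁻¹⁰ F.
U₁ = 4.42×10⁻¹⁰ J.
Isolated ⇒ Q is held fixed. C₂ = 0.259 C₁ and U = Q²/(2C), so U₂/U₁ = C₁/C₂ = 3.86.
U₂ = 3.86 × 4.42×10⁻¹⁰ = 1.71×10⁻⁹ J.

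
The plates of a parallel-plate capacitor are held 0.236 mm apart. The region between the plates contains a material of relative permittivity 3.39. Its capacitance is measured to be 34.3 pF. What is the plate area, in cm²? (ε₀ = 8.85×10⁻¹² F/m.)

A = Cd/(κε₀) = 3.43×10⁻¹¹ × 2.36×10⁻⁴ / (3.39 × 8.85×10⁻¹²) = 2.70×10⁻⁴ m².

A ≈ 2.70 cm²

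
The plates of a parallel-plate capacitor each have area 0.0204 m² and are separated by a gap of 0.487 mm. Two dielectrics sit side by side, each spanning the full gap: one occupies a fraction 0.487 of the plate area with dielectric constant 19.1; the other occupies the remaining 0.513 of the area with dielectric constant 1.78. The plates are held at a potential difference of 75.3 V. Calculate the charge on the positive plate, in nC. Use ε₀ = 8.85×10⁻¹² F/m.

285 nC

Side-by-side slabs ⇒ two capacitors in parallel, each spanning the full gap.
C₁ = κ₁ε₀A₁/d = 19.1 × 8.85×10⁻¹² × 9.93×10⁻³ / 4.87×10⁻⁴ = 3.45×10⁻⁹ F.
C₂ = κ₂ε₀A₂/d = 1.78 × 8.85×10⁻¹² × 1.05×10⁻² / 4.87×10⁻⁴ = 3.39×10⁻¹⁰ F.
C = C₁ + C₂ = 3.79×10⁻⁹ F.
Q = CV = 3.79×10⁻⁹ × 75.3 = 2.85×10⁻⁷ C.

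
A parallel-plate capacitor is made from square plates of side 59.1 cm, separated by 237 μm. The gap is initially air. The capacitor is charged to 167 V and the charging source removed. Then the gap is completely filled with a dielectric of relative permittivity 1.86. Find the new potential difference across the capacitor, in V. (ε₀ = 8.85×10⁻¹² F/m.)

V ≈ 89.8 V

A = (59.1 cm)² = 0.349 m².
Initially C₁ = ε₀A/d = 8.85×10⁻¹² × 0.349 / 2.37×10⁻⁴ = 1.30×10⁻⁸ F.
V₁ = 1.67×10² V.
Isolated ⇒ Q is held fixed. C₂ = 1.86 C₁ and V = Q/C, so V₂/V₁ = C₁/C₂ = 0.538.
V₂ = 0.538 × 1.67×10² = 89.8 V.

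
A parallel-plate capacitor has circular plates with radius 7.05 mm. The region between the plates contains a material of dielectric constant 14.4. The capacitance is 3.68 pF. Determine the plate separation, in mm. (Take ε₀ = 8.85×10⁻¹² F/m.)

d ≈ 5.41 mm

A = π(7.05 mm)² = 1.56×10⁻⁴ m².
d = κε₀A/C = 14.4 × 8.85×10⁻¹² × 1.56×10⁻⁴ / 3.68×10⁻¹² = 5.41×10⁻³ m.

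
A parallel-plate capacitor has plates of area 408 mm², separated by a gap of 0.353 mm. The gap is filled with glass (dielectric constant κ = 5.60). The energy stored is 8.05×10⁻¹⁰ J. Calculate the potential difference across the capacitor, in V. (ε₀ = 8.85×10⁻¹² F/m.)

V ≈ 5.30 V

A = 408 mm² = 4.08×10⁻⁴ m².
C = κε₀A/d = 5.60 × 8.85×10⁻¹² × 4.08×10⁻⁴ / 3.53×10⁻⁴ = 5.73×10⁻¹¹ F.
V = √(2U/C) = √(2 × 8.05×10⁻¹⁰ / 5.73×10⁻¹¹) = 5.30 V.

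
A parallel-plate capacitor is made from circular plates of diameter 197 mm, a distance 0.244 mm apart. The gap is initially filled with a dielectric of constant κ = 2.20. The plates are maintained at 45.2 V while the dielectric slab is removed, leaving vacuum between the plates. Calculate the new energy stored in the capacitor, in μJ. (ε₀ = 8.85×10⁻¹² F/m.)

U ≈ 1.13 μJ

A = π(197/2 mm)² = 3.05×10⁻² m².
Initially C₁ = κε₀A/d = 2.20 × 8.85×10⁻¹² × 3.05×10⁻² / 2.44×10⁻⁴ = 2.43×10⁻⁹ F.
U₁ = 2.48×10⁻⁶ J.
Battery connected ⇒ V is held fixed. C₂ = 0.455 C₁ and U = ½CV², so U₂/U₁ = C₂/C₁ = 0.455.
U₂ = 0.455 × 2.48×10⁻⁶ = 1.13×10⁻⁶ J.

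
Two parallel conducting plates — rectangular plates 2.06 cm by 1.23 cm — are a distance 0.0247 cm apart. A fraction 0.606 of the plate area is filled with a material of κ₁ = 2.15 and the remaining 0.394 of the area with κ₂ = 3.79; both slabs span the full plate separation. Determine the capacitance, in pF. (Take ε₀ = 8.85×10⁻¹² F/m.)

A = 2.06 × 1.23 cm² = 2.53×10⁻⁴ m².
Side-by-side slabs ⇒ two capacitors in parallel, each spanning the full gap.
C₁ = κ₁ε₀A₁/d = 2.15 × 8.85×10⁻¹² × 1.54×10⁻⁴ / 2.47×10⁻⁴ = 1.18×10⁻¹¹ F.
C₂ = κ₂ε₀A₂/d = 3.79 × 8.85×10⁻¹² × 9.98×10⁻⁵ / 2.47×10⁻⁴ = 1.36×10⁻¹¹ F.
C = C₁ + C₂ = 2.54×10⁻¹¹ F.

C ≈ 25.4 pF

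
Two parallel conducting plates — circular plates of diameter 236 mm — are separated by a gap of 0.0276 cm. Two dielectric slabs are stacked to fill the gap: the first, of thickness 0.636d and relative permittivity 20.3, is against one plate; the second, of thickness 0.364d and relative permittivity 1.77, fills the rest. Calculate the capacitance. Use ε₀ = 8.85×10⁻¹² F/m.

A = π(236/2 mm)² = 4.37×10⁻² m².
Stacked slabs ⇒ two capacitors in series, each with the full plate area.
C₁ = κ₁ε₀A/d₁ = 20.3 × 8.85×10⁻¹² × 4.37×10⁻² / 1.76×10⁻⁴ = 4.48×10⁻⁸ F.
C₂ = κ₂ε₀A/d₂ = 1.77 × 8.85×10⁻¹² × 4.37×10⁻² / 1.00×10⁻⁴ = 6.82×10⁻⁹ F.
C = (1/C₁ + 1/C₂)⁻¹ = 5.92×10⁻⁹ F.

5.92 nF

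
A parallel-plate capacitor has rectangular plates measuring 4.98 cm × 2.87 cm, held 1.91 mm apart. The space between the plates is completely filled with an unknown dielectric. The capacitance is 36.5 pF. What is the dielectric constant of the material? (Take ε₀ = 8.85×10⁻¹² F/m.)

κ ≈ 5.51

A = 4.98 × 2.87 cm² = 1.43×10⁻³ m².
κ = Cd/(ε₀A) = 3.65×10⁻¹¹ × 1.91×10⁻³ / (8.85×10⁻¹² × 1.43×10⁻³) = 5.51.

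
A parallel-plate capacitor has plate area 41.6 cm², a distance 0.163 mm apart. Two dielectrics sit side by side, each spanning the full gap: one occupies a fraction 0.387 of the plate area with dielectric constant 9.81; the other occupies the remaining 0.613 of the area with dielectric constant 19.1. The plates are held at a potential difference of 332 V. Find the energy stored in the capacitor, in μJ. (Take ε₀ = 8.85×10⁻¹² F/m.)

A = 41.6 cm² = 4.16×10⁻³ m².
Side-by-side slabs ⇒ two capacitors in parallel, each spanning the full gap.
C₁ = κ₁ε₀A₁/d = 9.81 × 8.85×10⁻¹² × 1.61×10⁻³ / 1.63×10⁻⁴ = 8.57×10⁻¹⁰ F.
C₂ = κ₂ε₀A₂/d = 19.1 × 8.85×10⁻¹² × 2.55×10⁻³ / 1.63×10⁻⁴ = 2.64×10⁻⁹ F.
C = C₁ + C₂ = 3.50×10⁻⁹ F.
U = ½CV² = ½ × 3.50×10⁻⁹ × (332)² = 1.93×10⁻⁴ J.

U ≈ 193 μJ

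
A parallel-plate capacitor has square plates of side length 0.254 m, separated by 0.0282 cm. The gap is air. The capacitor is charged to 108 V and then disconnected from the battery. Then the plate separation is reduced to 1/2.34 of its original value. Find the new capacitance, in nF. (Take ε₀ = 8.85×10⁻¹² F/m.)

C ≈ 4.74 nF

A = (0.254 m)² = 6.45×10⁻² m².
Initially C₁ = ε₀A/d = 8.85×10⁻¹² × 6.45×10⁻² / 2.82×10⁻⁴ = 2.02×10⁻⁹ F.
C = ε₀A/d scales as 1/d, so C₂/C₁ = d₁/d₂ = 2.34.
C₂ = 2.34 × 2.02×10⁻⁹ = 4.74×10⁻⁹ F.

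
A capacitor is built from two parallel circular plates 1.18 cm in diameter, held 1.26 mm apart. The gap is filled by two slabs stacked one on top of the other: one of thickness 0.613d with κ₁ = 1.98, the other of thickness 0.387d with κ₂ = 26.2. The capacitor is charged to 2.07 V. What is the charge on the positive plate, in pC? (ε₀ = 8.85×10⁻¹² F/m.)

A = π(1.18/2 cm)² = 1.09×10⁻⁴ m².
Stacked slabs ⇒ two capacitors in series, each with the full plate area.
C₁ = κ₁ε₀A/d₁ = 1.98 × 8.85×10⁻¹² × 1.09×10⁻⁴ / 7.72×10⁻⁴ = 2.48×10⁻¹² F.
C₂ = κ₂ε₀A/d₂ = 26.2 × 8.85×10⁻¹² × 1.09×10⁻⁴ / 4.88×10⁻⁴ = 5.20×10⁻¹¹ F.
C = (1/C₁ + 1/C₂)⁻¹ = 2.37×10⁻¹² F.
Q = CV = 2.37×10⁻¹² × 2.07 = 4.90×10⁻¹² C.

4.90 pC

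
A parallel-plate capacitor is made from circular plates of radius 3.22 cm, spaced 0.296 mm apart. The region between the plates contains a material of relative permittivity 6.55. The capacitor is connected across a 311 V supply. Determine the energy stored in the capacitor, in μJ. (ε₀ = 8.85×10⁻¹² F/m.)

A = π(3.22 cm)² = 3.26×10⁻³ m².
C = κε₀A/d = 6.55 × 8.85×10⁻¹² × 3.26×10⁻³ / 2.96×10⁻⁴ = 6.38×10⁻¹⁰ F.
U = ½CV² = ½ × 6.38×10⁻¹⁰ × (311)² = 3.08×10⁻⁵ J.

U ≈ 30.8 μJ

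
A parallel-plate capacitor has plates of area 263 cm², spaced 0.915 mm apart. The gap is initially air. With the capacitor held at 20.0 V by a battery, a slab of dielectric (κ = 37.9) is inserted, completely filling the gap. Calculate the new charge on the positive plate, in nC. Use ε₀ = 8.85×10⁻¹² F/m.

Q ≈ 193 nC

A = 263 cm² = 2.63×10⁻² m².
Initially C₁ = ε₀A/d = 8.85×10⁻¹² × 2.63×10⁻² / 9.15×10⁻⁴ = 2.54×10⁻¹⁰ F.
Q₁ = 5.09×10⁻⁹ C.
Battery connected ⇒ V is held fixed. C₂ = 37.9 C₁ and Q = CV, so Q₂/Q₁ = C₂/C₁ = 37.9.
Q₂ = 37.9 × 5.09×10⁻⁹ = 1.93×10⁻⁷ C.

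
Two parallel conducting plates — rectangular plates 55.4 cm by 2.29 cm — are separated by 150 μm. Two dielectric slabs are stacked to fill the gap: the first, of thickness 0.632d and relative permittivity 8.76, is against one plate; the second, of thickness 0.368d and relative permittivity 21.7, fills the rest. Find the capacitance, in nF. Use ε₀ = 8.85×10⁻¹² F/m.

A = 55.4 × 2.29 cm² = 1.27×10⁻² m².
Stacked slabs ⇒ two capacitors in series, each with the full plate area.
C₁ = κ₁ε₀A/d₁ = 8.76 × 8.85×10⁻¹² × 1.27×10⁻² / 9.48×10⁻⁵ = 1.04×10⁻⁸ F.
C₂ = κ₂ε₀A/d₂ = 21.7 × 8.85×10⁻¹² × 1.27×10⁻² / 5.52×10⁻⁵ = 4.41×10⁻⁸ F.
C = (1/C₁ + 1/C₂)⁻¹ = 8.40×10⁻⁹ F.

C ≈ 8.40 nF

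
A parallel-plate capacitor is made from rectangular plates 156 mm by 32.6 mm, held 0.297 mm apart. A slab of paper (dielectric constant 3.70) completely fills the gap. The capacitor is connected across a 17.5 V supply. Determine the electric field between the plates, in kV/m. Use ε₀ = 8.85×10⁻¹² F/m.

E = V/d = 17.5 / 2.97×10⁻⁴ = 5.89×10⁴ V/m.

E ≈ 58.9 kV/m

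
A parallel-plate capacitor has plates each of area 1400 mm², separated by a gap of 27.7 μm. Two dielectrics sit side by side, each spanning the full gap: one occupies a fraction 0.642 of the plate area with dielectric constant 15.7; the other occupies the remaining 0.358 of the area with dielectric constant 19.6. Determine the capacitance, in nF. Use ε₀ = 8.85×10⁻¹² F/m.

A = 1400 mm² = 1.40×10⁻³ m².
Side-by-side slabs ⇒ two capacitors in parallel, each spanning the full gap.
C₁ = κ₁ε₀A₁/d = 15.7 × 8.85×10⁻¹² × 8.99×10⁻⁴ / 2.77×10⁻⁵ = 4.51×10⁻⁹ F.
C₂ = κ₂ε₀A₂/d = 19.6 × 8.85×10⁻¹² × 5.01×10⁻⁴ / 2.77×10⁻⁵ = 3.14×10⁻⁹ F.
C = C₁ + C₂ = 7.65×10⁻⁹ F.

7.65 nF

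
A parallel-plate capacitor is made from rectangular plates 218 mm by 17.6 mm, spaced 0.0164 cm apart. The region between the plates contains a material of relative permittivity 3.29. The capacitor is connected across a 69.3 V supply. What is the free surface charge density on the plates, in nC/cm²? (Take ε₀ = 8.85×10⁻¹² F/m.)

A = 218 × 17.6 mm² = 3.84×10⁻³ m².
C = κε₀A/d = 3.29 × 8.85×10⁻¹² × 3.84×10⁻³ / 1.64×10⁻⁴ = 6.81×10⁻¹⁰ F.
σ = Q/A = CV/A = 6.81×10⁻¹⁰ × 69.3 / 3.84×10⁻³ = 1.23×10⁻⁵ C/m².

σ ≈ 1.23 nC/cm²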